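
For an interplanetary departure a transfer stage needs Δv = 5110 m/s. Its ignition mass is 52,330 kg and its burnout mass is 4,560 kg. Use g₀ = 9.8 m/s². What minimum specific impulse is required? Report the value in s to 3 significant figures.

Isp ≈ 214 s

ln(m₀/m_f) = ln(52330/4560) = ln(11.48) = 2.4402.
v_e = Δv / ln(m₀/m_f) = 5110 / 2.4402 = 2094.1 m/s.
Isp = v_e / g₀ = 2094.1 / 9.8 = 213.7 s.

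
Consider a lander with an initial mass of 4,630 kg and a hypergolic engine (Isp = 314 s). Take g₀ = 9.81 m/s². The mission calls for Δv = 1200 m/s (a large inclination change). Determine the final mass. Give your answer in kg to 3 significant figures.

v_e = Isp · g₀ = 314 × 9.81 = 3080.3 m/s.
By the Tsiolkovsky rocket equation, m₀/m_f = exp(Δv / v_e) = exp(1200 / 3080.3) = exp(0.3896) = 1.4763.
m_f = m₀ / 1.4763 = 4,630 / 1.4763 = 3,136.22 kg.

final mass ≈ 3140 kg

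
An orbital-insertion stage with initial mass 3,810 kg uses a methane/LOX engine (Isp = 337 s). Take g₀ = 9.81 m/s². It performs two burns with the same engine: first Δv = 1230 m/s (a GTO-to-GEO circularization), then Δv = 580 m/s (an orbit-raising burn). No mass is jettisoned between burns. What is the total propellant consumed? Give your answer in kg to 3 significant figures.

v_e = Isp · g₀ = 337 × 9.81 = 3306.0 m/s.
After the first burn: m = 3810 × exp(−1230/3306.0) = 3810 × 0.68932 = 2,626.31 kg.
After the second burn: m = 2,626.31 × exp(−580/3306.0) = 2,626.31 × 0.83909 = 2,203.71 kg.
Total propellant = m₀ − m_final = 3810 − 2,203.71 = 1,606.29 kg.

total propellant consumed ≈ 1610 kg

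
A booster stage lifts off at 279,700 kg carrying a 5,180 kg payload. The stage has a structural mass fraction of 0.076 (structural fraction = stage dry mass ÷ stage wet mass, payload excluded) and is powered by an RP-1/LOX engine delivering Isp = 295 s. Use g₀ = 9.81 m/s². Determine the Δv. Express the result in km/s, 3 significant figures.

Δv ≈ 6.87 km/s

Stage wet mass = m₀ − payload = 279,700 − 5,180 = 274,520 kg.
Stage dry mass = ε × stage wet mass = 0.076 × 274,520 = 20,863.5 kg.
Burnout mass m_f = stage dry + payload = 20,863.5 + 5,180 = 26,043.5 kg.
v_e = Isp · g₀ = 295 × 9.81 = 2894.0 m/s.
Δv = v_e · ln(279,700/26,043.5) = 2894.0 × ln(10.74) = 2894.0 × 2.3739 ≈ 6870 m/s.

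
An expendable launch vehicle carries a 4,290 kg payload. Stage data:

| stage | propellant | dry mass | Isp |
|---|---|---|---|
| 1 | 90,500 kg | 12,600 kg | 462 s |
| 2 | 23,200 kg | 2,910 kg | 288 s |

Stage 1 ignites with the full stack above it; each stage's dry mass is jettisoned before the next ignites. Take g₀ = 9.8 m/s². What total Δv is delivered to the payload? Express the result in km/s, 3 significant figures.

Ignition mass of stage 1 = 90,500+12,600 + 23,200+2,910 + 4,290 = 133,500 kg.
Stage 1: m₀ = 133,500 kg, m_f = 133,500 − 90,500 = 43,000 kg; Δv = 462×9.8×ln(3.105) = 4527.6×1.1329 ≈ 5129 m/s.
Stage 2: m₀ = 30,400 kg, m_f = 30,400 − 23,200 = 7,200 kg; Δv = 288×9.8×ln(4.222) = 2822.4×1.4404 ≈ 4065 m/s.
Total Δv = 5129 + 4065 = 9194 m/s.

Δv ≈ 9.19 km/s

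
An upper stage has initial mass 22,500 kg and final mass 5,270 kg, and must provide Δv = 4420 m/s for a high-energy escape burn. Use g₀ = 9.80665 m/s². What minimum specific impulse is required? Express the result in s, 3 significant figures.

Isp ≈ 311 s

ln(m₀/m_f) = ln(22500/5270) = ln(4.269) = 1.4515.
By the Tsiolkovsky rocket equation, v_e = Δv / ln(m₀/m_f) = 4420 / 1.4515 = 3045.2 m/s.
Isp = v_e / g₀ = 3045.2 / 9.80665 = 310.5 s.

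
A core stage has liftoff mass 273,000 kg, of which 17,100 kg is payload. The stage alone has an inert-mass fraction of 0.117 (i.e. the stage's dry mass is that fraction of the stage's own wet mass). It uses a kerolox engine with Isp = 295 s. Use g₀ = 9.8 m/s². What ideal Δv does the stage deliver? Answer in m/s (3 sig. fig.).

Stage wet mass = m₀ − payload = 273,000 − 17,100 = 255,900 kg.
Stage dry mass = ε × stage wet mass = 0.117 × 255,900 = 29,940.3 kg.
Burnout mass m_f = stage dry + payload = 29,940.3 + 17,100 = 47,040.3 kg.
v_e = Isp · g₀ = 295 × 9.8 = 2891.0 m/s.
From the ideal rocket equation, Δv = v_e · ln(273,000/47,040.3) = 2891.0 × ln(5.804) = 2891.0 × 1.7585 ≈ 5084 m/s.

Δv ≈ 5080 m/s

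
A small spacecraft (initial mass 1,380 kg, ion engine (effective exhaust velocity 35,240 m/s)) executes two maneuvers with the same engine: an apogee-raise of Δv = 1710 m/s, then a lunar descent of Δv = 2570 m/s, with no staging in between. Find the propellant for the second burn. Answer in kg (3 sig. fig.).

After the first burn: m = 1380 × exp(−1710/35240.0) = 1380 × 0.95263 = 1,314.63 kg.
After the second burn: m = 1,314.63 × exp(−2570/35240.0) = 1,314.63 × 0.92967 = 1,222.17 kg.
Second-burn propellant = 1,314.63 − 1,222.17 = 92.46 kg.

propellant for the second burn ≈ 92.5 kg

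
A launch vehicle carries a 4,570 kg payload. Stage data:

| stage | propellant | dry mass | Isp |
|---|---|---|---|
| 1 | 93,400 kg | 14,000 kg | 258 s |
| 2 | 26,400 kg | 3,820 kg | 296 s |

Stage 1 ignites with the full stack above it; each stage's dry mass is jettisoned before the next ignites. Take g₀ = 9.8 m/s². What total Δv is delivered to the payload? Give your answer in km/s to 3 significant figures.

Ignition mass of stage 1 = 93,400+14,000 + 26,400+3,820 + 4,570 = 142,190 kg.
Stage 1: m₀ = 142,190 kg, m_f = 142,190 − 93,400 = 48,790 kg; Δv = 258×9.8×ln(2.914) = 2528.4×1.0696 ≈ 2704 m/s.
Stage 2: m₀ = 34,790 kg, m_f = 34,790 − 26,400 = 8,390 kg; Δv = 296×9.8×ln(4.147) = 2900.8×1.4223 ≈ 4126 m/s.
Total Δv = 2704 + 4126 = 6830 m/s.

Δv ≈ 6.83 km/s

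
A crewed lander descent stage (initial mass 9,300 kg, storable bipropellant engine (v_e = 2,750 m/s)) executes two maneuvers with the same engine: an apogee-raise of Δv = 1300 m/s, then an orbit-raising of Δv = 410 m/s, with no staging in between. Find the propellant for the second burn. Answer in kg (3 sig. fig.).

After the first burn: m = 9300 × exp(−1300/2750.0) = 9300 × 0.62330 = 5,796.69 kg.
After the second burn: m = 5,796.69 × exp(−410/2750.0) = 5,796.69 × 0.86149 = 4,993.79 kg.
Second-burn propellant = 5,796.69 − 4,993.79 = 802.9 kg.

propellant for the second burn ≈ 803 kg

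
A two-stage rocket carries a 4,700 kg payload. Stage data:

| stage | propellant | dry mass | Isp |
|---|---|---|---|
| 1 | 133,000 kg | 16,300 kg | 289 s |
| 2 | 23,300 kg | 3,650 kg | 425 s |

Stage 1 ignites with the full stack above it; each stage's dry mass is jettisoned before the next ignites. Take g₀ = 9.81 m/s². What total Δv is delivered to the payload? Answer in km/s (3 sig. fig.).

Ignition mass of stage 1 = 133,000+16,300 + 23,300+3,650 + 4,700 = 180,950 kg.
Stage 1: m₀ = 180,950 kg, m_f = 180,950 − 133,000 = 47,950 kg; Δv = 289×9.81×ln(3.774) = 2835.1×1.3281 ≈ 3765 m/s.
Stage 2: m₀ = 31,650 kg, m_f = 31,650 − 23,300 = 8,350 kg; Δv = 425×9.81×ln(3.79) = 4169.2×1.3325 ≈ 5555 m/s.
Total Δv = 3765 + 5555 = 9320 m/s.

Δv ≈ 9.32 km/s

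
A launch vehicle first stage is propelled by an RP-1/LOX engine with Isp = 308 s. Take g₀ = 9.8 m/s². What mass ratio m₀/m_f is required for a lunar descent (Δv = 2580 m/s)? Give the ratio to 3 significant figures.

mass ratio ≈ 2.35

v_e = Isp · g₀ = 308 × 9.8 = 3018.4 m/s.
Using Δv = v_e ln(m₀/m_f): m₀/m_f = exp(Δv / v_e) = exp(2580 / 3018.4) = exp(0.8548) = 2.3508.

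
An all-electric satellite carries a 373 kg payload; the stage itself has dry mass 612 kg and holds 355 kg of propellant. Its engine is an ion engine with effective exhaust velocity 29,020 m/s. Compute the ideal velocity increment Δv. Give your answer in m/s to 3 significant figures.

Δv ≈ 8930 m/s

m₀ = payload + dry + propellant = 373 + 612 + 355 = 1,340 kg.
m_f = payload + dry = 373 + 612 = 985 kg.
Δv = v_e · ln(m₀/m_f) = 29020.0 × ln(1.36) = 29020.0 × 0.3078 ≈ 8931.9 m/s.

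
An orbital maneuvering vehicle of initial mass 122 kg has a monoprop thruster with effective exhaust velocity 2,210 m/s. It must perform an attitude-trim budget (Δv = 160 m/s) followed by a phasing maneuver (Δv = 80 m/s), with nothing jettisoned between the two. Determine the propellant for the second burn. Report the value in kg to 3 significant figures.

After the first burn: m = 122 × exp(−160/2210.0) = 122 × 0.93016 = 113.48 kg.
After the second burn: m = 113.48 × exp(−80/2210.0) = 113.48 × 0.96445 = 109.446 kg.
Second-burn propellant = 113.48 − 109.446 = 4.034 kg.

propellant for the second burn ≈ 4.03 kg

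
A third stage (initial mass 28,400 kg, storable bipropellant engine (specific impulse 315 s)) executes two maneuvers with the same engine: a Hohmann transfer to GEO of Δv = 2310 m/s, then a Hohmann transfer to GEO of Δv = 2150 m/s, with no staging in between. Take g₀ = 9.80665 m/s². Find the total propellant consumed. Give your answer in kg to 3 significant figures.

total propellant consumed ≈ 21700 kg

v_e = Isp · g₀ = 315 × 9.80665 = 3089.1 m/s.
After the first burn: m = 28400 × exp(−2310/3089.1) = 28400 × 0.47341 = 13,444.8 kg.
After the second burn: m = 13,444.8 × exp(−2150/3089.1) = 13,444.8 × 0.49858 = 6,703.31 kg.
Total propellant = m₀ − m_final = 28400 − 6,703.31 = 21,696.69 kg.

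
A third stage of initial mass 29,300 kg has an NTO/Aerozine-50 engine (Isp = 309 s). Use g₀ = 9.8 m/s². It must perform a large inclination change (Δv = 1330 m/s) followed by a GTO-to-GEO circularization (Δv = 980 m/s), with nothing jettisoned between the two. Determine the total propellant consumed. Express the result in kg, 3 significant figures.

v_e = Isp · g₀ = 309 × 9.8 = 3028.2 m/s.
After the first burn: m = 29300 × exp(−1330/3028.2) = 29300 × 0.64455 = 18,885.3 kg.
After the second burn: m = 18,885.3 × exp(−980/3028.2) = 18,885.3 × 0.72352 = 13,663.9 kg.
Total propellant = m₀ − m_final = 29300 − 13,663.9 = 15,636.1 kg.

total propellant consumed ≈ 15600 kg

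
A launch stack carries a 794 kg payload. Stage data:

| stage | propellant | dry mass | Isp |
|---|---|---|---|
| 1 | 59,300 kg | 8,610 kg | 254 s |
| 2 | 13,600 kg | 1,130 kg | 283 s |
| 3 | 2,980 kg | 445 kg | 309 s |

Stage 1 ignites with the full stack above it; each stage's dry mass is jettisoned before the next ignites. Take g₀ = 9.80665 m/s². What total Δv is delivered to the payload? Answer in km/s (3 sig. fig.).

Ignition mass of stage 1 = 59,300+8,610 + 13,600+1,130 + 2,980+445 + 794 = 86,859 kg.
Stage 1: m₀ = 86,859 kg, m_f = 86,859 − 59,300 = 27,559 kg; Δv = 254×9.80665×ln(3.152) = 2490.9×1.1480 ≈ 2859 m/s.
Stage 2: m₀ = 18,949 kg, m_f = 18,949 − 13,600 = 5,349 kg; Δv = 283×9.80665×ln(3.543) = 2775.3×1.2648 ≈ 3510 m/s.
Stage 3: m₀ = 4,219 kg, m_f = 4,219 − 2,980 = 1,239 kg; Δv = 309×9.80665×ln(3.405) = 3030.3×1.2253 ≈ 3713 m/s.
Total Δv = 2859 + 3510 + 3713 = 10082 m/s.

Δv ≈ 10.1 km/s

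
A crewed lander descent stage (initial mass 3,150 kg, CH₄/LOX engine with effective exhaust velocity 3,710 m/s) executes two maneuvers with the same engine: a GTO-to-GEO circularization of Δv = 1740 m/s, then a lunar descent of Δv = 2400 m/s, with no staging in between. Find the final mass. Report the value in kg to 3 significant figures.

After the first burn: m = 3150 × exp(−1740/3710.0) = 3150 × 0.62563 = 1,970.73 kg.
After the second burn: m = 1,970.73 × exp(−2400/3710.0) = 1,970.73 × 0.52367 = 1,032.01 kg.

final mass ≈ 1030 kg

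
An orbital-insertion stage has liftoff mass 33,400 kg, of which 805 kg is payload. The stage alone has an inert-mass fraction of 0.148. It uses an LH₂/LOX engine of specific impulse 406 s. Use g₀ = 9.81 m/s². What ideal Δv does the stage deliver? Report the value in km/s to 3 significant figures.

Stage wet mass = m₀ − payload = 33,400 − 805 = 32,595 kg.
Stage dry mass = ε × stage wet mass = 0.148 × 32,595 = 4,824.06 kg.
Burnout mass m_f = stage dry + payload = 4,824.06 + 805 = 5,629.06 kg.
v_e = Isp · g₀ = 406 × 9.81 = 3982.9 m/s.
Δv = v_e · ln(33,400/5,629.06) = 3982.9 × ln(5.933) = 3982.9 × 1.7806 ≈ 7092 m/s.

Δv ≈ 7.09 km/s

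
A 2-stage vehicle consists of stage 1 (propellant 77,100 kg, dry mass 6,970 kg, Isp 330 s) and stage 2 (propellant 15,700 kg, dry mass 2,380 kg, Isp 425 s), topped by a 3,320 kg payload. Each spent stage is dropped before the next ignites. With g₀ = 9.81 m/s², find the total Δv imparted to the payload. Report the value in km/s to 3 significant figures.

Δv ≈ 9.77 km/s

Ignition mass of stage 1 = 77,100+6,970 + 15,700+2,380 + 3,320 = 105,470 kg.
Stage 1: m₀ = 105,470 kg, m_f = 105,470 − 77,100 = 28,370 kg; Δv = 330×9.81×ln(3.718) = 3237.3×1.3131 ≈ 4251 m/s.
Stage 2: m₀ = 21,400 kg, m_f = 21,400 − 15,700 = 5,700 kg; Δv = 425×9.81×ln(3.754) = 4169.2×1.3229 ≈ 5516 m/s.
Total Δv = 4251 + 5516 = 9767 m/s.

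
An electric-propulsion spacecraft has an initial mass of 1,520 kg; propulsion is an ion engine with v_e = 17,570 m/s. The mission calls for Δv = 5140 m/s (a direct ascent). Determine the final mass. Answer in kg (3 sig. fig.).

final mass ≈ 1130 kg

Using Δv = v_e ln(m₀/m_f): m₀/m_f = exp(Δv / v_e) = exp(5140 / 17570.0) = exp(0.2925) = 1.3398.
m_f = m₀ / 1.3398 = 1,520 / 1.3398 = 1,134.5 kg.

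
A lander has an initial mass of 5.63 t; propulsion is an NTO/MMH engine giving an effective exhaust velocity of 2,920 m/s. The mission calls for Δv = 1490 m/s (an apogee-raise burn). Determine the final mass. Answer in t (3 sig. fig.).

Rocket equation: m₀/m_f = exp(Δv / v_e) = exp(1490 / 2920.0) = exp(0.5103) = 1.6657.
m_f = m₀ / 1.6657 = 5.63 / 1.6657 = 3.37996 t.

final mass ≈ 3.38 t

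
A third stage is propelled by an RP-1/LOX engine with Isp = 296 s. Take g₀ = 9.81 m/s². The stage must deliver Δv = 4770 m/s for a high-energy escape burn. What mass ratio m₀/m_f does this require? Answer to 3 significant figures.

v_e = Isp · g₀ = 296 × 9.81 = 2903.8 m/s.
By the Tsiolkovsky rocket equation, m₀/m_f = exp(Δv / v_e) = exp(4770 / 2903.8) = exp(1.6427) = 5.1691.

mass ratio ≈ 5.17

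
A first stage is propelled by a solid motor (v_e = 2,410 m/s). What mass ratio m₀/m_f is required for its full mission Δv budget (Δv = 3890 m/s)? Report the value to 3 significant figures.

m₀/m_f = exp(Δv / v_e) = exp(3890 / 2410.0) = exp(1.6141) = 5.0234.

mass ratio ≈ 5.02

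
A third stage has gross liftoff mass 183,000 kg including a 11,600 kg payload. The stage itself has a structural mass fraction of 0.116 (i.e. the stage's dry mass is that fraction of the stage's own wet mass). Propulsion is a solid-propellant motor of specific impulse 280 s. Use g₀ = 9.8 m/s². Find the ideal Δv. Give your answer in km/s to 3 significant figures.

Stage wet mass = m₀ − payload = 183,000 − 11,600 = 171,400 kg.
Stage dry mass = ε × stage wet mass = 0.116 × 171,400 = 19,882.4 kg.
Burnout mass m_f = stage dry + payload = 19,882.4 + 11,600 = 31,482.4 kg.
v_e = Isp · g₀ = 280 × 9.8 = 2744.0 m/s.
From the ideal rocket equation, Δv = v_e · ln(183,000/31,482.4) = 2744.0 × ln(5.813) = 2744.0 × 1.7601 ≈ 4830 m/s.

Δv ≈ 4.83 km/s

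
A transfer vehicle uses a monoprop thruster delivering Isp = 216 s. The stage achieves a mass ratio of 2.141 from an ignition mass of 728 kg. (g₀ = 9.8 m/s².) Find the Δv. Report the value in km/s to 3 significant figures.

v_e = Isp · g₀ = 216 × 9.8 = 2116.8 m/s.
Δv = v_e · ln(2.141) = 2116.8 × 0.7613 ≈ 1611.5 m/s.

Δv ≈ 1.61 km/s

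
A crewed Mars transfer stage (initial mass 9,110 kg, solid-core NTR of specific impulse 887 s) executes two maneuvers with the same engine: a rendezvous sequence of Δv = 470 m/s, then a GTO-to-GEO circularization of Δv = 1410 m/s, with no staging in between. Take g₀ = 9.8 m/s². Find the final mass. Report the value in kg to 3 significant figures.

final mass ≈ 7340 kg

v_e = Isp · g₀ = 887 × 9.8 = 8692.6 m/s.
After the first burn: m = 9110 × exp(−470/8692.6) = 9110 × 0.94737 = 8,630.54 kg.
After the second burn: m = 8,630.54 × exp(−1410/8692.6) = 8,630.54 × 0.85027 = 7,338.29 kg.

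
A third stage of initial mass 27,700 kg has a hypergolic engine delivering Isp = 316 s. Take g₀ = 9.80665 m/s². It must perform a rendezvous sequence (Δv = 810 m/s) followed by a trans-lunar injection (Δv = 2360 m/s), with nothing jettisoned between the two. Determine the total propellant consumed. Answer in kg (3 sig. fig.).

total propellant consumed ≈ 17700 kg

v_e = Isp · g₀ = 316 × 9.80665 = 3098.9 m/s.
After the first burn: m = 27700 × exp(−810/3098.9) = 27700 × 0.76999 = 21,328.7 kg.
After the second burn: m = 21,328.7 × exp(−2360/3098.9) = 21,328.7 × 0.46694 = 9,959.22 kg.
Total propellant = m₀ − m_final = 27700 − 9,959.22 = 17,740.78 kg.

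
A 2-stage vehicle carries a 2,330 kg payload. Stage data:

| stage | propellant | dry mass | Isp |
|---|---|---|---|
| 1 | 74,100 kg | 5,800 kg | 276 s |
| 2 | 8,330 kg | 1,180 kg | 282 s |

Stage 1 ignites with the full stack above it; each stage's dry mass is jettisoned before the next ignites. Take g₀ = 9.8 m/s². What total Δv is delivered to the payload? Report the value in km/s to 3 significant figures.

Ignition mass of stage 1 = 74,100+5,800 + 8,330+1,180 + 2,330 = 91,740 kg.
Stage 1: m₀ = 91,740 kg, m_f = 91,740 − 74,100 = 17,640 kg; Δv = 276×9.8×ln(5.201) = 2704.8×1.6488 ≈ 4460 m/s.
Stage 2: m₀ = 11,840 kg, m_f = 11,840 − 8,330 = 3,510 kg; Δv = 282×9.8×ln(3.373) = 2763.6×1.2159 ≈ 3360 m/s.
Total Δv = 4460 + 3360 = 7820 m/s.

Δv ≈ 7.82 km/s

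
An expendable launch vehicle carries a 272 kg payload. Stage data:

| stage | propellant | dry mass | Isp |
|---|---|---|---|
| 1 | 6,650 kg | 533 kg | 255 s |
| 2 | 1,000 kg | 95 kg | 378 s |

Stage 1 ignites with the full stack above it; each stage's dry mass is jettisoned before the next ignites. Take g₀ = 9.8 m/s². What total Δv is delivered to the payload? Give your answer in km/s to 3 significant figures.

Δv ≈ 8.63 km/s

Ignition mass of stage 1 = 6,650+533 + 1,000+95 + 272 = 8,550 kg.
Stage 1: m₀ = 8,550 kg, m_f = 8,550 − 6,650 = 1,900 kg; Δv = 255×9.8×ln(4.5) = 2499.0×1.5041 ≈ 3759 m/s.
Stage 2: m₀ = 1,367 kg, m_f = 1,367 − 1,000 = 367 kg; Δv = 378×9.8×ln(3.725) = 3704.4×1.3150 ≈ 4871 m/s.
Total Δv = 3759 + 4871 = 8630 m/s.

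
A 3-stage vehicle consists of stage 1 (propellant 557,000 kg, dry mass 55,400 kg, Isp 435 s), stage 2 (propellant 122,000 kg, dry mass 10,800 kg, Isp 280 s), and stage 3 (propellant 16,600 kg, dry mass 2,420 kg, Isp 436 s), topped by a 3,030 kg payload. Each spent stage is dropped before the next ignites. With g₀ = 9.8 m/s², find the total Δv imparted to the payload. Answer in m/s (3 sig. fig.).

Ignition mass of stage 1 = 557,000+55,400 + 122,000+10,800 + 16,600+2,420 + 3,030 = 767,250 kg.
Stage 1: m₀ = 767,250 kg, m_f = 767,250 − 557,000 = 210,250 kg; Δv = 435×9.8×ln(3.649) = 4263.0×1.2945 ≈ 5519 m/s.
Stage 2: m₀ = 154,850 kg, m_f = 154,850 − 122,000 = 32,850 kg; Δv = 280×9.8×ln(4.714) = 2744.0×1.5505 ≈ 4255 m/s.
Stage 3: m₀ = 22,050 kg, m_f = 22,050 − 16,600 = 5,450 kg; Δv = 436×9.8×ln(4.046) = 4272.8×1.3977 ≈ 5972 m/s.
Total Δv = 5519 + 4255 + 5972 = 15746 m/s.

Δv ≈ 15700 m/s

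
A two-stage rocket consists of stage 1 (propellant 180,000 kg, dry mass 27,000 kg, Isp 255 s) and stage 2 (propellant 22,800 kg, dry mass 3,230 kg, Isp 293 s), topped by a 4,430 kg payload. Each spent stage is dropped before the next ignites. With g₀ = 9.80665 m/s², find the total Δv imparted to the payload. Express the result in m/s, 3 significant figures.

Δv ≈ 7510 m/s

Ignition mass of stage 1 = 180,000+27,000 + 22,800+3,230 + 4,430 = 237,460 kg.
Stage 1: m₀ = 237,460 kg, m_f = 237,460 − 180,000 = 57,460 kg; Δv = 255×9.80665×ln(4.133) = 2500.7×1.4189 ≈ 3548 m/s.
Stage 2: m₀ = 30,460 kg, m_f = 30,460 − 22,800 = 7,660 kg; Δv = 293×9.80665×ln(3.977) = 2873.3×1.3804 ≈ 3966 m/s.
Total Δv = 3548 + 3966 = 7514 m/s.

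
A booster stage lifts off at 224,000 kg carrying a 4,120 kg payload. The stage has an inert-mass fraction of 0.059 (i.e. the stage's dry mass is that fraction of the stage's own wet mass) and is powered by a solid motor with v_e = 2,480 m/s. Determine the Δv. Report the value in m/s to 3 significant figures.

Stage wet mass = m₀ − payload = 224,000 − 4,120 = 219,880 kg.
Stage dry mass = ε × stage wet mass = 0.059 × 219,880 = 12,972.9 kg.
Burnout mass m_f = stage dry + payload = 12,972.9 + 4,120 = 17,092.9 kg.
Using Δv = v_e ln(m₀/m_f): Δv = v_e · ln(224,000/17,092.9) = 2480.0 × ln(13.1) = 2480.0 × 2.5730 ≈ 6381 m/s.

Δv ≈ 6380 m/s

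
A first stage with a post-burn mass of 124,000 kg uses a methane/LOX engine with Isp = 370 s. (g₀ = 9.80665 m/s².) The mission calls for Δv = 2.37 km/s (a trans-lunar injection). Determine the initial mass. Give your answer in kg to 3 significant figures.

v_e = Isp · g₀ = 370 × 9.80665 = 3628.5 m/s.
By the Tsiolkovsky rocket equation, m₀/m_f = exp(Δv / v_e) = exp(2370 / 3628.5) = exp(0.6532) = 1.9216.
m₀ = m_f × 1.9216 = 124,000 × 1.9216 = 238,278 kg.

initial mass ≈ 238000 kg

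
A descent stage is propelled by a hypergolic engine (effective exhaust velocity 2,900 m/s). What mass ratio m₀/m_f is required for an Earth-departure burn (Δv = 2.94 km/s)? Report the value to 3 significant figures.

mass ratio ≈ 2.76

By the Tsiolkovsky rocket equation, m₀/m_f = exp(Δv / v_e) = exp(2940 / 2900.0) = exp(1.0138) = 2.7560.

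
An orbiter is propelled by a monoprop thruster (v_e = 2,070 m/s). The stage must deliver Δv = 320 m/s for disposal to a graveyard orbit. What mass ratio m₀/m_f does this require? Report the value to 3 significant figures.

Using Δv = v_e ln(m₀/m_f): m₀/m_f = exp(Δv / v_e) = exp(320 / 2070.0) = exp(0.1546) = 1.1672.

mass ratio ≈ 1.17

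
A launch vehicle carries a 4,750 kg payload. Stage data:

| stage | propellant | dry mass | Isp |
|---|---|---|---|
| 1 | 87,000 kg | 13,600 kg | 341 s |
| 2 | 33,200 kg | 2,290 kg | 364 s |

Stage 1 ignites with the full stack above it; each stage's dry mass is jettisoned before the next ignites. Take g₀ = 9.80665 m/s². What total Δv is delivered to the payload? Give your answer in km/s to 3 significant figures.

Ignition mass of stage 1 = 87,000+13,600 + 33,200+2,290 + 4,750 = 140,840 kg.
Stage 1: m₀ = 140,840 kg, m_f = 140,840 − 87,000 = 53,840 kg; Δv = 341×9.80665×ln(2.616) = 3344.1×0.9616 ≈ 3216 m/s.
Stage 2: m₀ = 40,240 kg, m_f = 40,240 − 33,200 = 7,040 kg; Δv = 364×9.80665×ln(5.716) = 3569.6×1.7433 ≈ 6223 m/s.
Total Δv = 3216 + 6223 = 9439 m/s.

Δv ≈ 9.44 km/s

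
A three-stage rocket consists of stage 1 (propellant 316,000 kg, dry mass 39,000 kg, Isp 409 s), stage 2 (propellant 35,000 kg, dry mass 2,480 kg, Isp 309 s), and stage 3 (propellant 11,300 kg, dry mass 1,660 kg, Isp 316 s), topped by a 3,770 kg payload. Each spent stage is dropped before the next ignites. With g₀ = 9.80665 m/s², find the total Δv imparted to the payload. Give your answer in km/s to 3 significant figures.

Ignition mass of stage 1 = 316,000+39,000 + 35,000+2,480 + 11,300+1,660 + 3,770 = 409,210 kg.
Stage 1: m₀ = 409,210 kg, m_f = 409,210 − 316,000 = 93,210 kg; Δv = 409×9.80665×ln(4.39) = 4010.9×1.4794 ≈ 5934 m/s.
Stage 2: m₀ = 54,210 kg, m_f = 54,210 − 35,000 = 19,210 kg; Δv = 309×9.80665×ln(2.822) = 3030.3×1.0374 ≈ 3144 m/s.
Stage 3: m₀ = 16,730 kg, m_f = 16,730 − 11,300 = 5,430 kg; Δv = 316×9.80665×ln(3.081) = 3098.9×1.1253 ≈ 3487 m/s.
Total Δv = 5934 + 3144 + 3487 = 12565 m/s.

Δv ≈ 12.6 km/s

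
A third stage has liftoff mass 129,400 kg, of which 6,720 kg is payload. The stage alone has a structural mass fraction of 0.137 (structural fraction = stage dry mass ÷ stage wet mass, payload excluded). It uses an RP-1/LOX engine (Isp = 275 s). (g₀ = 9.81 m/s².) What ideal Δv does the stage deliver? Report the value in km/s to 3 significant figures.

Δv ≈ 4.60 km/s

Stage wet mass = m₀ − payload = 129,400 − 6,720 = 122,680 kg.
Stage dry mass = ε × stage wet mass = 0.137 × 122,680 = 16,807.2 kg.
Burnout mass m_f = stage dry + payload = 16,807.2 + 6,720 = 23,527.2 kg.
v_e = Isp · g₀ = 275 × 9.81 = 2697.8 m/s.
Using Δv = v_e ln(m₀/m_f): Δv = v_e · ln(129,400/23,527.2) = 2697.8 × ln(5.5) = 2697.8 × 1.7048 ≈ 4599 m/s.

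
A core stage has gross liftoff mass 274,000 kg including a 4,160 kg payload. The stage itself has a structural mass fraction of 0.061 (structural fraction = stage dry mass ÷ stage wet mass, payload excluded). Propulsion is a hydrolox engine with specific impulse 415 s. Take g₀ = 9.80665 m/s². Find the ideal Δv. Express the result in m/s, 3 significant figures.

Δv ≈ 10500 m/s

Stage wet mass = m₀ − payload = 274,000 − 4,160 = 269,840 kg.
Stage dry mass = ε × stage wet mass = 0.061 × 269,840 = 16,460.2 kg.
Burnout mass m_f = stage dry + payload = 16,460.2 + 4,160 = 20,620.2 kg.
v_e = Isp · g₀ = 415 × 9.80665 = 4069.8 m/s.
Δv = v_e · ln(274,000/20,620.2) = 4069.8 × ln(13.29) = 4069.8 × 2.5869 ≈ 10528 m/s.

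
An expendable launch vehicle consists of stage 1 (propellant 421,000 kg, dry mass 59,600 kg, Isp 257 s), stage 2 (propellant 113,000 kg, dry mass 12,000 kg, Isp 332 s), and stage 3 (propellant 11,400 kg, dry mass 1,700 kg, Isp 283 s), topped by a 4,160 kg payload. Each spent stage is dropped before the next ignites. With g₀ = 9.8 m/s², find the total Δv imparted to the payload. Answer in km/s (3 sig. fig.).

Ignition mass of stage 1 = 421,000+59,600 + 113,000+12,000 + 11,400+1,700 + 4,160 = 622,860 kg.
Stage 1: m₀ = 622,860 kg, m_f = 622,860 − 421,000 = 201,860 kg; Δv = 257×9.8×ln(3.086) = 2518.6×1.1267 ≈ 2838 m/s.
Stage 2: m₀ = 142,260 kg, m_f = 142,260 − 113,000 = 29,260 kg; Δv = 332×9.8×ln(4.862) = 3253.6×1.5814 ≈ 5145 m/s.
Stage 3: m₀ = 17,260 kg, m_f = 17,260 − 11,400 = 5,860 kg; Δv = 283×9.8×ln(2.945) = 2773.4×1.0802 ≈ 2996 m/s.
Total Δv = 2838 + 5145 + 2996 = 10979 m/s.

Δv ≈ 11.0 km/s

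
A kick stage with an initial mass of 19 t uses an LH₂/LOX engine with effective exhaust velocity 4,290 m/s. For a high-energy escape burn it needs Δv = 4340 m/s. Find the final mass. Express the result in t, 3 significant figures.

m₀/m_f = exp(Δv / v_e) = exp(4340 / 4290.0) = exp(1.0117) = 2.7501.
m_f = m₀ / 2.7501 = 19 / 2.7501 = 6.90884 t.

final mass ≈ 6.91 t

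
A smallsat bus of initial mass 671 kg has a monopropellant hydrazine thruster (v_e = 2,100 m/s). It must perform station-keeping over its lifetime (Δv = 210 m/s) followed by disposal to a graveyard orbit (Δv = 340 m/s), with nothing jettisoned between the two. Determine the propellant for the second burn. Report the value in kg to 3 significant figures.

propellant for the second burn ≈ 90.8 kg

After the first burn: m = 671 × exp(−210/2100.0) = 671 × 0.90484 = 607.148 kg.
After the second burn: m = 607.148 × exp(−340/2100.0) = 607.148 × 0.85052 = 516.392 kg.
Second-burn propellant = 607.148 − 516.392 = 90.756 kg.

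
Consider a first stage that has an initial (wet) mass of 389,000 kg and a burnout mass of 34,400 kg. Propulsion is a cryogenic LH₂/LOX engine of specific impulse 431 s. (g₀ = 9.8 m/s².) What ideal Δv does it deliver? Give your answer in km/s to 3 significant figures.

Δv ≈ 10.2 km/s

v_e = Isp · g₀ = 431 × 9.8 = 4223.8 m/s.
Rocket equation: Δv = v_e · ln(m₀/m_f) = 4223.8 × ln(11.31) = 4223.8 × 2.4255 ≈ 10244.9 m/s.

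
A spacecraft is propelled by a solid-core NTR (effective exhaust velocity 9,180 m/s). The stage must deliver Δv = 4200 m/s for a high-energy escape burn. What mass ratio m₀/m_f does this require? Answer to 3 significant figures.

From the ideal rocket equation, m₀/m_f = exp(Δv / v_e) = exp(4200 / 9180.0) = exp(0.4575) = 1.5801.

mass ratio ≈ 1.58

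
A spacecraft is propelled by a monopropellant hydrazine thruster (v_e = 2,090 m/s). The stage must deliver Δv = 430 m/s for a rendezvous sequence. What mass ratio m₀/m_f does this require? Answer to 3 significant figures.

mass ratio ≈ 1.23

m₀/m_f = exp(Δv / v_e) = exp(430 / 2090.0) = exp(0.2057) = 1.2284.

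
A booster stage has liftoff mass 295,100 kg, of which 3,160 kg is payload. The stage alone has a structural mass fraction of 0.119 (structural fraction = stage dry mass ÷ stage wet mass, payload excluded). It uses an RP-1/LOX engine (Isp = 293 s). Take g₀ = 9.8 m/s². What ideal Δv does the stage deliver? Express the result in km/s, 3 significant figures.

Δv ≈ 5.89 km/s

Stage wet mass = m₀ − payload = 295,100 − 3,160 = 291,940 kg.
Stage dry mass = ε × stage wet mass = 0.119 × 291,940 = 34,740.9 kg.
Burnout mass m_f = stage dry + payload = 34,740.9 + 3,160 = 37,900.9 kg.
v_e = Isp · g₀ = 293 × 9.8 = 2871.4 m/s.
Δv = v_e · ln(295,100/37,900.9) = 2871.4 × ln(7.786) = 2871.4 × 2.0523 ≈ 5893 m/s.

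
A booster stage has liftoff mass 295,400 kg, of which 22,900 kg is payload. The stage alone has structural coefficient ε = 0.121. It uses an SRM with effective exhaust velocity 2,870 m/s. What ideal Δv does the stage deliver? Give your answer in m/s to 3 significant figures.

Δv ≈ 4780 m/s

Stage wet mass = m₀ − payload = 295,400 − 22,900 = 272,500 kg.
Stage dry mass = ε × stage wet mass = 0.121 × 272,500 = 32,972.5 kg.
Burnout mass m_f = stage dry + payload = 32,972.5 + 22,900 = 55,872.5 kg.
Δv = v_e · ln(295,400/55,872.5) = 2870.0 × ln(5.287) = 2870.0 × 1.6653 ≈ 4779 m/s.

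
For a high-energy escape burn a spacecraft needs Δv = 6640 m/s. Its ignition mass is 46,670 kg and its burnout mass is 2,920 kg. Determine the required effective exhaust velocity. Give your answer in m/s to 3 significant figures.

ln(m₀/m_f) = ln(46670/2920) = ln(15.98) = 2.7715.
By the Tsiolkovsky rocket equation, v_e = Δv / ln(m₀/m_f) = 6640 / 2.7715 = 2395.8 m/s.

v_e ≈ 2400 m/s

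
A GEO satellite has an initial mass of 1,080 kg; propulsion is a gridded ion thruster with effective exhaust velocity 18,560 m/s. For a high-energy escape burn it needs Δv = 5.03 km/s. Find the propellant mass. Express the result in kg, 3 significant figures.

m₀/m_f = exp(Δv / v_e) = exp(5030 / 18560.0) = exp(0.2710) = 1.3113.
m_f = 1,080 / 1.3113 = 823.61 kg, so propellant = m₀ − m_f = 1,080 − 823.61 = 256.39 kg.

propellant mass ≈ 256 kg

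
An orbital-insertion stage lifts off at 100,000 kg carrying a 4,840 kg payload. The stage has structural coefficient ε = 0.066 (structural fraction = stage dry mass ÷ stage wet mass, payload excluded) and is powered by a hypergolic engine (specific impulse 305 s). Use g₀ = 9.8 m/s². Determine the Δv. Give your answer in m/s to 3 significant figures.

Stage wet mass = m₀ − payload = 100,000 − 4,840 = 95,160 kg.
Stage dry mass = ε × stage wet mass = 0.066 × 95,160 = 6,280.56 kg.
Burnout mass m_f = stage dry + payload = 6,280.56 + 4,840 = 11,120.56 kg.
v_e = Isp · g₀ = 305 × 9.8 = 2989.0 m/s.
Δv = v_e · ln(100,000/11,120.56) = 2989.0 × ln(8.992) = 2989.0 × 2.1964 ≈ 6565 m/s.

Δv ≈ 6560 m/s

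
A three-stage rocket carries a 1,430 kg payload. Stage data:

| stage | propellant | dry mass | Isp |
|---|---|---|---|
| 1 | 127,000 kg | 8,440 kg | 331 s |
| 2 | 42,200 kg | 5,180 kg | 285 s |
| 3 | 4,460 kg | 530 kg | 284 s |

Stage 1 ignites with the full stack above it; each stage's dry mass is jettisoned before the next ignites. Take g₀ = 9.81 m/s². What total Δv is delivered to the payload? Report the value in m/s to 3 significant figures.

Δv ≈ 11200 m/s

Ignition mass of stage 1 = 127,000+8,440 + 42,200+5,180 + 4,460+530 + 1,430 = 189,240 kg.
Stage 1: m₀ = 189,240 kg, m_f = 189,240 − 127,000 = 62,240 kg; Δv = 331×9.81×ln(3.04) = 3247.1×1.1120 ≈ 3611 m/s.
Stage 2: m₀ = 53,800 kg, m_f = 53,800 − 42,200 = 11,600 kg; Δv = 285×9.81×ln(4.638) = 2795.9×1.5343 ≈ 4290 m/s.
Stage 3: m₀ = 6,420 kg, m_f = 6,420 − 4,460 = 1,960 kg; Δv = 284×9.81×ln(3.276) = 2786.0×1.1865 ≈ 3306 m/s.
Total Δv = 3611 + 4290 + 3306 = 11207 m/s.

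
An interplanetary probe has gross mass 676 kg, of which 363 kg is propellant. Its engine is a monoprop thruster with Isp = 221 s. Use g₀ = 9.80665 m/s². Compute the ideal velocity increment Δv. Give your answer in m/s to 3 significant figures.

Δv ≈ 1670 m/s

v_e = Isp · g₀ = 221 × 9.80665 = 2167.3 m/s.
m_f = m₀ − m_prop = 676 − 363 = 313 kg.
Rocket equation: Δv = v_e · ln(m₀/m_f) = 2167.3 × ln(2.16) = 2167.3 × 0.7700 ≈ 1668.8 m/s.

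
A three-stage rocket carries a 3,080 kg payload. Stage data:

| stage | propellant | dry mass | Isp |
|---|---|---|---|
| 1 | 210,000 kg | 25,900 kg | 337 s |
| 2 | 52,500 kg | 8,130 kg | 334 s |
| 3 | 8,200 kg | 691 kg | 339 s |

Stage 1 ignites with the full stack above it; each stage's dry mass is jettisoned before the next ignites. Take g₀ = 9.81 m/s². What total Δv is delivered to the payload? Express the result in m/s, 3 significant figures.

Δv ≈ 11800 m/s

Ignition mass of stage 1 = 210,000+25,900 + 52,500+8,130 + 8,200+691 + 3,080 = 308,501 kg.
Stage 1: m₀ = 308,501 kg, m_f = 308,501 − 210,000 = 98,501 kg; Δv = 337×9.81×ln(3.132) = 3306.0×1.1417 ≈ 3774 m/s.
Stage 2: m₀ = 72,601 kg, m_f = 72,601 − 52,500 = 20,101 kg; Δv = 334×9.81×ln(3.612) = 3276.5×1.2842 ≈ 4208 m/s.
Stage 3: m₀ = 11,971 kg, m_f = 11,971 − 8,200 = 3,771 kg; Δv = 339×9.81×ln(3.174) = 3325.6×1.1551 ≈ 3842 m/s.
Total Δv = 3774 + 4208 + 3842 = 11824 m/s.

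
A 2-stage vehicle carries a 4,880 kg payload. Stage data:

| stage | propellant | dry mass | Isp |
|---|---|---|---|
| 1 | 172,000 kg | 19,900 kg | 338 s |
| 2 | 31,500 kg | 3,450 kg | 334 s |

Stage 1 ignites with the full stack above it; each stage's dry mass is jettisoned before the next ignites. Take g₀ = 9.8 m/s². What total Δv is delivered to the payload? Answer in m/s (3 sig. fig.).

Δv ≈ 9610 m/s

Ignition mass of stage 1 = 172,000+19,900 + 31,500+3,450 + 4,880 = 231,730 kg.
Stage 1: m₀ = 231,730 kg, m_f = 231,730 − 172,000 = 59,730 kg; Δv = 338×9.8×ln(3.88) = 3312.4×1.3557 ≈ 4491 m/s.
Stage 2: m₀ = 39,830 kg, m_f = 39,830 − 31,500 = 8,330 kg; Δv = 334×9.8×ln(4.782) = 3273.2×1.5648 ≈ 5122 m/s.
Total Δv = 4491 + 5122 = 9613 m/s.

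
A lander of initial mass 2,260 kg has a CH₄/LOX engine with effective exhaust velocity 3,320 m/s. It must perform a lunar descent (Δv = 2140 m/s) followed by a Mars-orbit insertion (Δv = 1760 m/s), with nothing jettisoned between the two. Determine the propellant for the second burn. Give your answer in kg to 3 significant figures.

propellant for the second burn ≈ 488 kg

After the first burn: m = 2260 × exp(−2140/3320.0) = 2260 × 0.52488 = 1,186.23 kg.
After the second burn: m = 1,186.23 × exp(−1760/3320.0) = 1,186.23 × 0.58853 = 698.132 kg.
Second-burn propellant = 1,186.23 − 698.132 = 488.098 kg.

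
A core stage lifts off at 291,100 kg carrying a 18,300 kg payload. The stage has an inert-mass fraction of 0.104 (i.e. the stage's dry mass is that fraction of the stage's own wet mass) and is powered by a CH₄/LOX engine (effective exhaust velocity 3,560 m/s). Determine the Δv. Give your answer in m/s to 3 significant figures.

Stage wet mass = m₀ − payload = 291,100 − 18,300 = 272,800 kg.
Stage dry mass = ε × stage wet mass = 0.104 × 272,800 = 28,371.2 kg.
Burnout mass m_f = stage dry + payload = 28,371.2 + 18,300 = 46,671.2 kg.
Rocket equation: Δv = v_e · ln(291,100/46,671.2) = 3560.0 × ln(6.237) = 3560.0 × 1.8305 ≈ 6517 m/s.

Δv ≈ 6520 m/s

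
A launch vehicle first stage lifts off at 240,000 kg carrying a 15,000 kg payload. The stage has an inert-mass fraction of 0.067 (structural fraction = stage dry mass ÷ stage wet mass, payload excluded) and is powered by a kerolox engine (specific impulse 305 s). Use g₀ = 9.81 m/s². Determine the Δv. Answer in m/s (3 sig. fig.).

Δv ≈ 6210 m/s

Stage wet mass = m₀ − payload = 240,000 − 15,000 = 225,000 kg.
Stage dry mass = ε × stage wet mass = 0.067 × 225,000 = 15,075 kg.
Burnout mass m_f = stage dry + payload = 15,075 + 15,000 = 30,075 kg.
v_e = Isp · g₀ = 305 × 9.81 = 2992.1 m/s.
From the ideal rocket equation, Δv = v_e · ln(240,000/30,075) = 2992.1 × ln(7.98) = 2992.1 × 2.0769 ≈ 6214 m/s.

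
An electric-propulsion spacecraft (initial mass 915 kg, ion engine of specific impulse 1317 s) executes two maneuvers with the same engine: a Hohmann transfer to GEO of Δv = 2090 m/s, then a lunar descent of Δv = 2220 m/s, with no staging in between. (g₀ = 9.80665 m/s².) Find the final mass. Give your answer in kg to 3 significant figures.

final mass ≈ 655 kg

v_e = Isp · g₀ = 1317 × 9.80665 = 12915.4 m/s.
After the first burn: m = 915 × exp(−2090/12915.4) = 915 × 0.85059 = 778.29 kg.
After the second burn: m = 778.29 × exp(−2220/12915.4) = 778.29 × 0.84207 = 655.375 kg.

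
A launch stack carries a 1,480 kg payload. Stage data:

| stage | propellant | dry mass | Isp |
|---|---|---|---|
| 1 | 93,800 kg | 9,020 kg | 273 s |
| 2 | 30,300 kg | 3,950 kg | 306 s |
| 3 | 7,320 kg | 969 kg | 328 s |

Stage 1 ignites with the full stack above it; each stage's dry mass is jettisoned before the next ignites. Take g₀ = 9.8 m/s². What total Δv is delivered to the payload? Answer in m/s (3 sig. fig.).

Ignition mass of stage 1 = 93,800+9,020 + 30,300+3,950 + 7,320+969 + 1,480 = 146,839 kg.
Stage 1: m₀ = 146,839 kg, m_f = 146,839 − 93,800 = 53,039 kg; Δv = 273×9.8×ln(2.769) = 2675.4×1.0183 ≈ 2724 m/s.
Stage 2: m₀ = 44,019 kg, m_f = 44,019 − 30,300 = 13,719 kg; Δv = 306×9.8×ln(3.209) = 2998.8×1.1658 ≈ 3496 m/s.
Stage 3: m₀ = 9,769 kg, m_f = 9,769 − 7,320 = 2,449 kg; Δv = 328×9.8×ln(3.989) = 3214.4×1.3835 ≈ 4447 m/s.
Total Δv = 2724 + 3496 + 4447 = 10667 m/s.

Δv ≈ 10700 m/s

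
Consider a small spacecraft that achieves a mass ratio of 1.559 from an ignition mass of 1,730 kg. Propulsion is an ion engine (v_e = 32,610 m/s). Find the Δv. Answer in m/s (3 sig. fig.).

By the Tsiolkovsky rocket equation, Δv = v_e · ln(1.559) = 32610.0 × 0.4440 ≈ 14480.3 m/s.

Δv ≈ 14500 m/s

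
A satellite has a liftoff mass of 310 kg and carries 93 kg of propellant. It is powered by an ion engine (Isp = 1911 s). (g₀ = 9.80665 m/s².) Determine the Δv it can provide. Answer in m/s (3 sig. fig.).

v_e = Isp · g₀ = 1911 × 9.80665 = 18740.5 m/s.
m_f = m₀ − m_prop = 310 − 93 = 217 kg.
From the ideal rocket equation, Δv = v_e · ln(m₀/m_f) = 18740.5 × ln(1.429) = 18740.5 × 0.3567 ≈ 6684.3 m/s.

Δv ≈ 6680 m/s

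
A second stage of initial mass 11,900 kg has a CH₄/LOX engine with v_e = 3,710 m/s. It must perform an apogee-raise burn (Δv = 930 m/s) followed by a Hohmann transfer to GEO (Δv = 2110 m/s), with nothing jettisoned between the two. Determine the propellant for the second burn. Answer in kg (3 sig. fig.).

After the first burn: m = 11900 × exp(−930/3710.0) = 11900 × 0.77828 = 9,261.53 kg.
After the second burn: m = 9,261.53 × exp(−2110/3710.0) = 9,261.53 × 0.56624 = 5,244.25 kg.
Second-burn propellant = 9,261.53 − 5,244.25 = 4,017.28 kg.

propellant for the second burn ≈ 4020 kg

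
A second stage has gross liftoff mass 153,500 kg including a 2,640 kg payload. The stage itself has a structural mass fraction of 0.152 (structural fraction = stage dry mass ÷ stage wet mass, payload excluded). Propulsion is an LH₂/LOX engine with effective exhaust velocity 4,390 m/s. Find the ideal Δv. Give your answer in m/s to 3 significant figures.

Δv ≈ 7870 m/s

Stage wet mass = m₀ − payload = 153,500 − 2,640 = 150,860 kg.
Stage dry mass = ε × stage wet mass = 0.152 × 150,860 = 22,930.7 kg.
Burnout mass m_f = stage dry + payload = 22,930.7 + 2,640 = 25,570.7 kg.
Δv = v_e · ln(153,500/25,570.7) = 4390.0 × ln(6.003) = 4390.0 × 1.7923 ≈ 7868 m/s.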